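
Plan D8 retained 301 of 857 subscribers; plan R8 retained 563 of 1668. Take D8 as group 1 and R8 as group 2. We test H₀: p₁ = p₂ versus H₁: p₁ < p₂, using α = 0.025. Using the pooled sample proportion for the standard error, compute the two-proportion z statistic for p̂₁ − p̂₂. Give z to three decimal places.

p̂₁ = 301/857 ≈ 0.35123, p̂₂ = 563/1668 ≈ 0.33753.
Pooled p̂ = (301+563)/(857+1668) = 864/2525 = 0.34218.
SE = √(0.225092 × 0.00176638) = 0.01994.
z = (0.35123 − 0.33753)/0.01994 = 0.01370/0.01994 = 0.687.
p-value = P(Z < 0.687) ≈ 0.7539; since p > α = 0.025, fail to reject H₀.

z = 0.687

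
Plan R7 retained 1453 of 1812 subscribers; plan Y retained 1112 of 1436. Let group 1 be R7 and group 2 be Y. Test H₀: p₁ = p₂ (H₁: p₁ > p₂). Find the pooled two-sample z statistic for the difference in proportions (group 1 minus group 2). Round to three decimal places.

z = 1.910

p̂₁ = 1453/1812 ≈ 0.80188, p̂₂ = 1112/1436 ≈ 0.77437.
Pooled p̂ = (1453+1112)/(1812+1436) = 2565/3248 = 0.78972.
SE = √(0.166064 × 0.00124826) = 0.01440.
z = (0.80188 − 0.77437)/0.01440 = 0.02751/0.01440 = 1.910.
p-value = P(Z > 1.910) ≈ 0.0280.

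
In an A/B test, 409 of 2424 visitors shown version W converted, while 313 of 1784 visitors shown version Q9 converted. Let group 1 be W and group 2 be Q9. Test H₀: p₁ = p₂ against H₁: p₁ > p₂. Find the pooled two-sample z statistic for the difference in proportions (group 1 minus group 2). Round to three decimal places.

z = -0.571

p̂₁ = 409/2424 ≈ 0.16873, p̂₂ = 313/1784 ≈ 0.17545.
Pooled p̂ = (409+313)/(2424+1784) = 722/4208 = 0.17158.
SE = √(0.142139 × 0.000973079) = 0.01176.
z = (0.16873 − 0.17545)/0.01176 = -0.00672/0.01176 = -0.571.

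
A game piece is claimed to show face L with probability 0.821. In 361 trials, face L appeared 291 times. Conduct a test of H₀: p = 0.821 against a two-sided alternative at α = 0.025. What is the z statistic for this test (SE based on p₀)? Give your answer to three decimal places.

p̂ = 291/361 ≈ 0.80609.
Standard error under H₀: √(0.821×0.179/361) = 0.02018.
z = (0.80609 − 0.821)/0.02018 = -0.01491/0.02018 = -0.739.
p-value = 2·P(Z > 0.739) ≈ 0.4600, so at α = 0.025 we fail to reject H₀.

z = -0.739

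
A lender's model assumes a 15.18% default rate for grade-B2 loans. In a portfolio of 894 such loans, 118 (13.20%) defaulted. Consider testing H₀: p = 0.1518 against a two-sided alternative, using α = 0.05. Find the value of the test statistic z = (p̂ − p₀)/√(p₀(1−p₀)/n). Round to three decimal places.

z = -1.651

p̂ = 118/894 = 0.13199.
Under H₀, SE = √(0.1518·0.8482/894) = √(0.000144023) = 0.01200.
z = (0.13199 − 0.1518)/0.01200 = -0.01981/0.01200 = -1.651.
Two-sided p-value ≈ 2·Φ(−1.651) = 0.0988; since p > α = 0.05, fail to reject H₀.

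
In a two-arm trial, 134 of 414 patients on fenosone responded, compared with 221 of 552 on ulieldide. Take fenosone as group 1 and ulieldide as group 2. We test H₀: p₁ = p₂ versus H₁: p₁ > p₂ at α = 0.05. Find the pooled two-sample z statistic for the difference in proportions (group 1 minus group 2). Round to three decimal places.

z = -2.447

p̂₁ = 134/414 = 0.323671, p̂₂ = 221/552 = 0.400362.
Pooled p̂ = (134+221)/(414+552) = 355/966 = 0.367495.
SE = √(0.232442 × 0.00422705) = 0.031346.
z = (0.323671 − 0.400362)/0.031346 = -0.076691/0.031346 = -2.447.
p-value = P(Z > -2.447) ≈ 0.9928; since p > α = 0.05, fail to reject H₀.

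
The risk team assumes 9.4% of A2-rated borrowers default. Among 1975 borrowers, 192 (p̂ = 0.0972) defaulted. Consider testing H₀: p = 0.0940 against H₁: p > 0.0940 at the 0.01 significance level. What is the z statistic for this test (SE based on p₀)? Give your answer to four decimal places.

p̂ = 192/1975 = 0.097215.
SE = √(p₀(1−p₀)/n) = √(0.085164/1975) = 0.006567.
z = (0.097215 − 0.094)/0.006567 = 0.003215/0.006567 = 0.4896.
p-value = P(Z > 0.490) ≈ 0.3122, so at α = 0.01 we fail to reject H₀.

z = 0.4896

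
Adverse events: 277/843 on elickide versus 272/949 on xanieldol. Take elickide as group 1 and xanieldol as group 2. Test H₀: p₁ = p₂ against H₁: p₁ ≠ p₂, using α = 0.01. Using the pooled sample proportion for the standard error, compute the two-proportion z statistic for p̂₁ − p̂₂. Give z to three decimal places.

z = 1.924

p̂₁ = 277/843 ≈ 0.328588, p̂₂ = 272/949 ≈ 0.286617.
Pooled p̂ = (277+272)/(843+949) = 549/1792 = 0.306362.
SE = √(0.212504 × 0.00223998) = 0.021818.
z = (0.328588 − 0.286617)/0.021818 = 0.041971/0.021818 = 1.924.
p-value = 2·P(Z > 1.924) ≈ 0.0544, so at α = 0.01 we fail to reject H₀.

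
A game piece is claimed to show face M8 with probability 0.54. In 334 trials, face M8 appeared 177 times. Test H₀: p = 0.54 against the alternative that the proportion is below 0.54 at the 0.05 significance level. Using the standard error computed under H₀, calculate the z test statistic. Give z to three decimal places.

p̂ = 177/334 ≈ 0.52994.
Standard error under H₀: √(0.54×0.46/334) = 0.02727.
z = (0.52994 − 0.54)/0.02727 = -0.01006/0.02727 = -0.369.
p-value = P(Z < -0.369) ≈ 0.3561; since p > α = 0.05, fail to reject H₀.

z = -0.369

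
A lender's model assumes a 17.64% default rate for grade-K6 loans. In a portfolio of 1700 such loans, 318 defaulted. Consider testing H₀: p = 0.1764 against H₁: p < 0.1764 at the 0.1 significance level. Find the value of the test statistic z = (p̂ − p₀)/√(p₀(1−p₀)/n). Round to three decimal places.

p̂ = 318/1700 = 0.187059.
SE = √(p₀(1−p₀)/n) = √(0.14528/1700) = 0.009244.
z = (0.187059 − 0.1764)/0.009244 = 0.010659/0.009244 = 1.153.
p-value = P(Z < 1.153) ≈ 0.8755, so at α = 0.1 we fail to reject H₀.

z = 1.153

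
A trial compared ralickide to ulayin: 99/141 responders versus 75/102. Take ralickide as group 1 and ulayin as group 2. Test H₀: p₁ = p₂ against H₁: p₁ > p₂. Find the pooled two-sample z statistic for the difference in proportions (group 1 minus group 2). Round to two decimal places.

p̂₁ = 99/141 ≈ 0.7021, p̂₂ = 75/102 ≈ 0.7353.
Pooled p̂ = (99+75)/(141+102) = 174/243 = 0.7160.
SE = √(0.203323 × 0.0168961) = 0.0586.
z = (0.7021 − 0.7353)/0.0586 = -0.0332/0.0586 = -0.57.

z = -0.57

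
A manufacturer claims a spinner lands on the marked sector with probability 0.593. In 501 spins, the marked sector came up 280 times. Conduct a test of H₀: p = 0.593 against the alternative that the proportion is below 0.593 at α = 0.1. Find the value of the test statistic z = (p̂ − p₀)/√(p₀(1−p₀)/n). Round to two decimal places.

p̂ = 280/501 = 0.55888.
Under H₀, SE = √(0.593·0.407/501) = √(0.000481739) = 0.02195.
z = (0.55888 − 0.593)/0.02195 = -0.03412/0.02195 = -1.55.
p-value = P(Z < -1.554) ≈ 0.0600; since p < α = 0.1, reject H₀.

z = -1.55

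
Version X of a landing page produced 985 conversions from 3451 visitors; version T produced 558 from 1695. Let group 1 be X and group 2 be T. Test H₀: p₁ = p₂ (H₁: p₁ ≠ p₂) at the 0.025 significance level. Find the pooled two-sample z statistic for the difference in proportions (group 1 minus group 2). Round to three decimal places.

p̂₁ = 985/3451 ≈ 0.28542, p̂₂ = 558/1695 ≈ 0.32920.
Pooled p̂ = (985+558)/(3451+1695) = 1543/5146 = 0.29984.
SE = √(0.209938 × 0.000879742) = 0.01359.
z = (0.28542 − 0.32920)/0.01359 = -0.04378/0.01359 = -3.221.
Two-sided p-value ≈ 2·Φ(−3.221) = 0.0013, so at α = 0.025 we reject H₀.

z = -3.221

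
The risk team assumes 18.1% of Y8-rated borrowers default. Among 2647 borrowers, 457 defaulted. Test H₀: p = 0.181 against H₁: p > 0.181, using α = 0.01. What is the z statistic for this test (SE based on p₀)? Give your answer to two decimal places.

p̂ = 457/2647 = 0.1726.
Standard error under H₀: √(0.181×0.819/2647) = 0.0075.
z = (0.1726 − 0.181)/0.0075 = -0.0084/0.0075 = -1.12.
p-value = P(Z > -1.116) ≈ 0.8678, so at α = 0.01 we fail to reject H₀.

z = -1.12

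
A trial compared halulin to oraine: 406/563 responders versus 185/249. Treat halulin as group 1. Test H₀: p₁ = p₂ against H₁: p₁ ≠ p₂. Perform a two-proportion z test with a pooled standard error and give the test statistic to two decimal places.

z = -0.64

p̂₁ = 406/563 = 0.72114, p̂₂ = 185/249 = 0.74297.
Pooled p̂ = (406+185)/(563+249) = 591/812 = 0.72783.
SE = √(0.198092 × 0.00579226) = 0.03387.
z = (0.72114 − 0.74297)/0.03387 = -0.02183/0.03387 = -0.64.
p-value = 2·P(Z > 0.645) ≈ 0.5192.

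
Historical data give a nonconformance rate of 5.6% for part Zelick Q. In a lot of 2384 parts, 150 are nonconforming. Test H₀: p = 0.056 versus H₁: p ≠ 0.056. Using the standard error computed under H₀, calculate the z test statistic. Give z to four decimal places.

p̂ = 150/2384 ≈ 0.0629195.
SE = √(p₀(1−p₀)/n) = √(0.052864/2384) = 0.0047090.
z = (0.0629195 − 0.056)/0.0047090 = 0.0069195/0.0047090 = 1.4694.
p-value = 2·P(Z > 1.469) ≈ 0.1417.

z = 1.4694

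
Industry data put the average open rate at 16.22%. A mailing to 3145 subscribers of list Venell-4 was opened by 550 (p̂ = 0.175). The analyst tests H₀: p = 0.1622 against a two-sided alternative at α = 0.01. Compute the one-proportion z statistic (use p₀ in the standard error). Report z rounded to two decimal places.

p̂ = 550/3145 ≈ 0.17488.
SE = √(p₀(1−p₀)/n) = √(0.13589/3145) = 0.00657.
z = (0.17488 − 0.1622)/0.00657 = 0.01268/0.00657 = 1.93.
p-value = 2·P(Z > 1.929) ≈ 0.0537. With α = 0.01, fail to reject H₀.

z = 1.93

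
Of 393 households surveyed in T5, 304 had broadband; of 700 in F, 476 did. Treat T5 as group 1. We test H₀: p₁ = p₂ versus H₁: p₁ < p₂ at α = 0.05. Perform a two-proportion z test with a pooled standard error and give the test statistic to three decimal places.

p̂₁ = 304/393 ≈ 0.77354, p̂₂ = 476/700 ≈ 0.68000.
Pooled p̂ = (304+476)/(393+700) = 780/1093 = 0.71363.
SE = √(p̂(1−p̂)(1/n₁+1/n₂)) = √(0.71363·0.28637·0.0039731) = √(0.000811948) = 0.02849.
z = (0.77354 − 0.68000)/0.02849 = 0.09354/0.02849 = 3.283.
p-value = P(Z < 3.283) ≈ 0.9995. With α = 0.05, fail to reject H₀.

z = 3.283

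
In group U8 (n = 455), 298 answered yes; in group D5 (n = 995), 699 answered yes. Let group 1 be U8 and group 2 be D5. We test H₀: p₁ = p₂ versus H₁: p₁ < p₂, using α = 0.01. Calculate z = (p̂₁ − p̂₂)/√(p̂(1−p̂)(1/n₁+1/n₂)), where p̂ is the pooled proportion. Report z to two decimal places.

p̂₁ = 298/455 ≈ 0.65495, p̂₂ = 699/995 ≈ 0.70251.
Pooled p̂ = (298+699)/(455+995) = 997/1450 = 0.68759.
SE = √(0.214811 × 0.00320283) = 0.02623.
z = (0.65495 − 0.70251)/0.02623 = -0.04756/0.02623 = -1.81.
p-value = P(Z < -1.813) ≈ 0.0349; since p > α = 0.01, fail to reject H₀.

z = -1.81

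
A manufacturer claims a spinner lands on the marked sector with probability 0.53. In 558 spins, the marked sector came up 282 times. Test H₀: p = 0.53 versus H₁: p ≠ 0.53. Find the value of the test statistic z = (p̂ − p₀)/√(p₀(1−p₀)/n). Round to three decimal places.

p̂ = 282/558 = 0.50538.
SE = √(p₀(1−p₀)/n) = √(0.2491/558) = 0.02113.
z = (0.50538 − 0.53)/0.02113 = -0.02462/0.02113 = -1.165.
p-value = 2·P(Z > 1.165) ≈ 0.2438.

z = -1.165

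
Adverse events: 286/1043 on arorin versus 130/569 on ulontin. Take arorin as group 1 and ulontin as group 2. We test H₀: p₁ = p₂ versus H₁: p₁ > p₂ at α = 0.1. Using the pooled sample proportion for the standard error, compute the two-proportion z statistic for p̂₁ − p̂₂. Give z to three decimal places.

p̂₁ = 286/1043 ≈ 0.274209, p̂₂ = 130/569 ≈ 0.228471.
Pooled p̂ = (286+130)/(1043+569) = 416/1612 = 0.258065.
SE = √(0.191467 × 0.00271624) = 0.022805.
z = (0.274209 − 0.228471)/0.022805 = 0.045738/0.022805 = 2.006.
p-value = P(Z > 2.006) ≈ 0.0224, so at α = 0.1 we reject H₀.

z = 2.006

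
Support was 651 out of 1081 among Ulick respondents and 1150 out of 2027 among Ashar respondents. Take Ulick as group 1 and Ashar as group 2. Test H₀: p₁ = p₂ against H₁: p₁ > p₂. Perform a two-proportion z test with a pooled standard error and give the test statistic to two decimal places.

p̂₁ = 651/1081 ≈ 0.6022, p̂₂ = 1150/2027 ≈ 0.5673.
Pooled p̂ = (651+1150)/(1081+2027) = 1801/3108 = 0.5795.
SE = √(p̂(1−p̂)(1/n₁+1/n₂)) = √(0.5795·0.4205·0.00141841) = √(0.000345644) = 0.0186.
z = (0.6022 − 0.5673)/0.0186 = 0.0349/0.0186 = 1.88.

z = 1.88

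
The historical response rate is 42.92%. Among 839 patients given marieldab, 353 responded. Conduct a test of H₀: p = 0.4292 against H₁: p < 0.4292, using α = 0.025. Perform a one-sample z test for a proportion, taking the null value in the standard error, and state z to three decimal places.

p̂ = 353/839 ≈ 0.42074.
SE = √(p₀(1−p₀)/n) = √(0.24499/839) = 0.01709.
z = (0.42074 − 0.4292)/0.01709 = -0.00846/0.01709 = -0.495.
p-value = P(Z < -0.495) ≈ 0.3102. With α = 0.025, fail to reject H₀.

z = -0.495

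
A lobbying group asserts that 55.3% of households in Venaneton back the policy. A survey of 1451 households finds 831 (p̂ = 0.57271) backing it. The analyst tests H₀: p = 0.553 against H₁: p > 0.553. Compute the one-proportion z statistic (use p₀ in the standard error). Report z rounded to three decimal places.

z = 1.510

p̂ = 831/1451 = 0.57271.
SE = √(p₀(1−p₀)/n) = √(0.24719/1451) = 0.01305.
z = (0.57271 − 0.553)/0.01305 = 0.01971/0.01305 = 1.510.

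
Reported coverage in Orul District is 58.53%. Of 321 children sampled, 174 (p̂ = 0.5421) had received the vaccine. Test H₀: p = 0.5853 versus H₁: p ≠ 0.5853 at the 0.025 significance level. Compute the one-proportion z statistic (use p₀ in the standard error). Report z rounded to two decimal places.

z = -1.57

p̂ = 174/321 = 0.5421.
Standard error under H₀: √(0.5853×0.4147/321) = 0.0275.
z = (0.5421 − 0.5853)/0.0275 = -0.0432/0.0275 = -1.57.
p-value = 2·P(Z > 1.573) ≈ 0.1158. With α = 0.025, fail to reject H₀.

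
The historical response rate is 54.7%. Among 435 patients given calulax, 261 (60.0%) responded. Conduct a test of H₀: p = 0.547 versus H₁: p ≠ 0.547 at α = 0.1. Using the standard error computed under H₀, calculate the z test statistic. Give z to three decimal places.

z = 2.221

p̂ = 261/435 ≈ 0.600000.
SE = √(p₀(1−p₀)/n) = √(0.24779/435) = 0.023867.
z = (0.600000 − 0.547)/0.023867 = 0.053000/0.023867 = 2.221.
p-value = 2·P(Z > 2.221) ≈ 0.0264. With α = 0.1, reject H₀.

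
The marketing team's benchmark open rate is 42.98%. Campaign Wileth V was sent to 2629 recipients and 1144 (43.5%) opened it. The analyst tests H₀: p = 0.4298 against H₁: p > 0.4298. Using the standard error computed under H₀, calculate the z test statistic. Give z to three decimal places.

z = 0.554

p̂ = 1144/2629 = 0.43515.
Standard error under H₀: √(0.4298×0.5702/2629) = 0.00965.
z = (0.43515 − 0.4298)/0.00965 = 0.00535/0.00965 = 0.554.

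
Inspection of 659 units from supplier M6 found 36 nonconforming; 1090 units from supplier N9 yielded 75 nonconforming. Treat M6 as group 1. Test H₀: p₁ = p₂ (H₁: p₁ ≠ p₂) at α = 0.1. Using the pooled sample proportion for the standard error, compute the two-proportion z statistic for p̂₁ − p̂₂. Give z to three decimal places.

p̂₁ = 36/659 ≈ 0.05463, p̂₂ = 75/1090 ≈ 0.06881.
Pooled p̂ = (36+75)/(659+1090) = 111/1749 = 0.06346.
SE = √(p̂(1−p̂)(1/n₁+1/n₂)) = √(0.06346·0.93654·0.00243488) = √(0.000144722) = 0.01203.
z = (0.05463 − 0.06881)/0.01203 = -0.01418/0.01203 = -1.179.
Two-sided p-value ≈ 2·Φ(−1.179) = 0.2385; since p > α = 0.1, fail to reject H₀.

z = -1.179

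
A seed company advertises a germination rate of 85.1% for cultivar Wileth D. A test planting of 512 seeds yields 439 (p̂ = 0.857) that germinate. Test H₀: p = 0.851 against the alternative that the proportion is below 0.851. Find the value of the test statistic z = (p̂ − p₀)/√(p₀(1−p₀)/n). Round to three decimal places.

z = 0.408

p̂ = 439/512 ≈ 0.85742.
SE = √(p₀(1−p₀)/n) = √(0.1268/512) = 0.01574.
z = (0.85742 − 0.851)/0.01574 = 0.00642/0.01574 = 0.408.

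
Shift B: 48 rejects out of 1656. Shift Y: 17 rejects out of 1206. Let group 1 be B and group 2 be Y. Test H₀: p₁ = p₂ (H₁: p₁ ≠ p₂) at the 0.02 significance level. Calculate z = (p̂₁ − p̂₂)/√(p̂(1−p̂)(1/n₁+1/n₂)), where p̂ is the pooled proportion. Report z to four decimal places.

z = 2.6400

p̂₁ = 48/1656 ≈ 0.0289855, p̂₂ = 17/1206 ≈ 0.0140962.
Pooled p̂ = (48+17)/(1656+1206) = 65/2862 = 0.0227114.
SE = √(0.0221956 × 0.00143305) = 0.0056398.
z = (0.0289855 − 0.0140962)/0.0056398 = 0.0148893/0.0056398 = 2.6400.
Two-sided p-value ≈ 2·Φ(−2.640) = 0.0083; since p < α = 0.02, reject H₀.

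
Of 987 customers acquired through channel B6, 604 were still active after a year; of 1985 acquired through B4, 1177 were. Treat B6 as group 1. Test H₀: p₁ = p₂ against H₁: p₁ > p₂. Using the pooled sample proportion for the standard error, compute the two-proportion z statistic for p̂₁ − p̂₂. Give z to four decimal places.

z = 0.9959

p̂₁ = 604/987 = 0.611955, p̂₂ = 1177/1985 = 0.592947.
Pooled p̂ = (604+1177)/(987+1985) = 1781/2972 = 0.599260.
SE = √(0.240148 × 0.00151695) = 0.019086.
z = (0.611955 − 0.592947)/0.019086 = 0.019008/0.019086 = 0.9959.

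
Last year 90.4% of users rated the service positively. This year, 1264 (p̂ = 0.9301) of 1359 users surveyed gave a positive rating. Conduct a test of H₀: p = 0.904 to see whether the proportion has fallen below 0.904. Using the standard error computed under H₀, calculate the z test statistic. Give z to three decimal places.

z = 3.266

p̂ = 1264/1359 ≈ 0.930096.
Under H₀, SE = √(0.904·0.096/1359) = √(6.38587e-05) = 0.007991.
z = (0.930096 − 0.904)/0.007991 = 0.026096/0.007991 = 3.266.
p-value = P(Z < 3.266) ≈ 0.9995.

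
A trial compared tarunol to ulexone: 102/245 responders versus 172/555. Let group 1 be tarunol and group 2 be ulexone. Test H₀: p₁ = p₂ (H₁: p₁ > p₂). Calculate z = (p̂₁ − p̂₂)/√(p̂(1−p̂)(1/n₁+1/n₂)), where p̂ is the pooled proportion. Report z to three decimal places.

z = 2.924

p̂₁ = 102/245 = 0.41633, p̂₂ = 172/555 = 0.30991.
Pooled p̂ = (102+172)/(245+555) = 274/800 = 0.34250.
SE = √(p̂(1−p̂)(1/n₁+1/n₂)) = √(0.34250·0.65750·0.00588343) = √(0.00132491) = 0.03640.
z = (0.41633 − 0.30991)/0.03640 = 0.10642/0.03640 = 2.924.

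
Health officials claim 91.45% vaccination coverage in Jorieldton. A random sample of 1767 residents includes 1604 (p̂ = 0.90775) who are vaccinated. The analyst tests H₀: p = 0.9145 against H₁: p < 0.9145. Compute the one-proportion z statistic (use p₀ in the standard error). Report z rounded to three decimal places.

z = -1.014

p̂ = 1604/1767 ≈ 0.907753.
SE = √(p₀(1−p₀)/n) = √(0.07819/1767) = 0.006652.
z = (0.907753 − 0.9145)/0.006652 = -0.006747/0.006652 = -1.014.
p-value = P(Z < -1.014) ≈ 0.1552.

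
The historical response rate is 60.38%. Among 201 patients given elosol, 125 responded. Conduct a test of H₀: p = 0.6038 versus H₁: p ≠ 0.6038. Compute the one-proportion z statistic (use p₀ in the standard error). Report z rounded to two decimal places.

z = 0.52

p̂ = 125/201 = 0.6219.
Standard error under H₀: √(0.6038×0.3962/201) = 0.0345.
z = (0.6219 − 0.6038)/0.0345 = 0.0181/0.0345 = 0.52.
p-value = 2·P(Z > 0.524) ≈ 0.6000.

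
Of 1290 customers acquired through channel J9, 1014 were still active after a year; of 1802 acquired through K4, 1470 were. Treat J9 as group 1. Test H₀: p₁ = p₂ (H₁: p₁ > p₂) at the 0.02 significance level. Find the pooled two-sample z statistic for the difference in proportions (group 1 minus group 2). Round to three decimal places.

p̂₁ = 1014/1290 = 0.786047, p̂₂ = 1470/1802 = 0.815760.
Pooled p̂ = (1014+1470)/(1290+1802) = 2484/3092 = 0.803364.
SE = √(p̂(1−p̂)(1/n₁+1/n₂)) = √(0.803364·0.196636·0.00133013) = √(0.000210122) = 0.014496.
z = (0.786047 − 0.815760)/0.014496 = -0.029713/0.014496 = -2.050.
p-value = P(Z > -2.050) ≈ 0.9798; since p > α = 0.02, fail to reject H₀.

z = -2.050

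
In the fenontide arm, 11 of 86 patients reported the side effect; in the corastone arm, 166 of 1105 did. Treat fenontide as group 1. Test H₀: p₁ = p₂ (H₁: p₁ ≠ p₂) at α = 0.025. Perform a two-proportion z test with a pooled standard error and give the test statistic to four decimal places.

z = -0.5605

p̂₁ = 11/86 = 0.127907, p̂₂ = 166/1105 = 0.150226.
Pooled p̂ = (11+166)/(86+1105) = 177/1191 = 0.148615.
SE = √(0.126528 × 0.0125329) = 0.039822.
z = (0.127907 − 0.150226)/0.039822 = -0.022319/0.039822 = -0.5605.
Two-sided p-value ≈ 2·Φ(−0.560) = 0.5752. With α = 0.025, fail to reject H₀.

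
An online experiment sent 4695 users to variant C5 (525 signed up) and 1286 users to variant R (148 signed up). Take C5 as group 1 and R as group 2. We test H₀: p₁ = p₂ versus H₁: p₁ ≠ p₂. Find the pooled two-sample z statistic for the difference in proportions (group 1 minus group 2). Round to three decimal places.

z = -0.328

p̂₁ = 525/4695 = 0.111821, p̂₂ = 148/1286 = 0.115086.
Pooled p̂ = (525+148)/(4695+1286) = 673/5981 = 0.112523.
SE = √(p̂(1−p̂)(1/n₁+1/n₂)) = √(0.112523·0.887477·0.000990598) = √(9.89226e-05) = 0.009946.
z = (0.111821 − 0.115086)/0.009946 = -0.003265/0.009946 = -0.328.
Two-sided p-value ≈ 2·Φ(−0.328) = 0.7427.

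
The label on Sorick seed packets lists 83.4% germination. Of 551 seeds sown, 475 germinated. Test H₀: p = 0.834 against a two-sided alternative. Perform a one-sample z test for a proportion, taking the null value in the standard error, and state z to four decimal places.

p̂ = 475/551 ≈ 0.862069.
Under H₀, SE = √(0.834·0.166/551) = √(0.00025126) = 0.015851.
z = (0.862069 − 0.834)/0.015851 = 0.028069/0.015851 = 1.7708.
p-value = 2·P(Z > 1.771) ≈ 0.0766.

z = 1.7708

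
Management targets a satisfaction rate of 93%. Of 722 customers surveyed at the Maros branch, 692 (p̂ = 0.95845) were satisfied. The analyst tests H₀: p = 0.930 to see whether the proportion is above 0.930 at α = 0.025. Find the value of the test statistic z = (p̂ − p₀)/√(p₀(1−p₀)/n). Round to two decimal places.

p̂ = 692/722 = 0.958449.
Under H₀, SE = √(0.93·0.07/722) = √(9.01662e-05) = 0.009496.
z = (0.958449 − 0.93)/0.009496 = 0.028449/0.009496 = 3.00.
p-value = P(Z > 2.996) ≈ 0.0014; since p < α = 0.025, reject H₀.

z = 3.00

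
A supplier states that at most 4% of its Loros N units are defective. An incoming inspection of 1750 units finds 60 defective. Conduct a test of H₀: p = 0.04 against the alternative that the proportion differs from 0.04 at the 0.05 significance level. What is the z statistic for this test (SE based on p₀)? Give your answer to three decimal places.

z = -1.220

p̂ = 60/1750 ≈ 0.03429.
Under H₀, SE = √(0.04·0.96/1750) = √(2.19429e-05) = 0.00468.
z = (0.03429 − 0.04)/0.00468 = -0.00571/0.00468 = -1.220.
Two-sided p-value ≈ 2·Φ(−1.220) = 0.2225, so at α = 0.05 we fail to reject H₀.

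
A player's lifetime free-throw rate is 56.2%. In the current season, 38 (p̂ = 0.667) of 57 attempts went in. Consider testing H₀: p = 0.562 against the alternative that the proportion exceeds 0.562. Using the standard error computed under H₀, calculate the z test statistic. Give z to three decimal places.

z = 1.593

p̂ = 38/57 = 0.66667.
Under H₀, SE = √(0.562·0.438/57) = √(0.00431853) = 0.06572.
z = (0.66667 − 0.562)/0.06572 = 0.10467/0.06572 = 1.593.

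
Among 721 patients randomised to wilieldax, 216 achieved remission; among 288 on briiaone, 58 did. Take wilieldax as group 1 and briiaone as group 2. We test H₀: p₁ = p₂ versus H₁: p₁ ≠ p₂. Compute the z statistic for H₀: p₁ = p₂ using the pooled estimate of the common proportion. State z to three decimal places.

p̂₁ = 216/721 ≈ 0.29958, p̂₂ = 58/288 ≈ 0.20139.
Pooled p̂ = (216+58)/(721+288) = 274/1009 = 0.27156.
SE = √(0.197813 × 0.00485918) = 0.03100.
z = (0.29958 − 0.20139)/0.03100 = 0.09819/0.03100 = 3.167.

z = 3.167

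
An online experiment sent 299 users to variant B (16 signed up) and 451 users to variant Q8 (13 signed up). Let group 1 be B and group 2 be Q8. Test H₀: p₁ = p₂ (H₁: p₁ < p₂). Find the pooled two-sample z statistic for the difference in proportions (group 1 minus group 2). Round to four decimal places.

p̂₁ = 16/299 ≈ 0.0535117, p̂₂ = 13/451 ≈ 0.0288248.
Pooled p̂ = (16+13)/(299+451) = 29/750 = 0.0386667.
SE = √(0.0371716 × 0.00556178) = 0.0143785.
z = (0.0535117 − 0.0288248)/0.0143785 = 0.0246869/0.0143785 = 1.7169.
p-value = P(Z < 1.717) ≈ 0.9570.

z = 1.7169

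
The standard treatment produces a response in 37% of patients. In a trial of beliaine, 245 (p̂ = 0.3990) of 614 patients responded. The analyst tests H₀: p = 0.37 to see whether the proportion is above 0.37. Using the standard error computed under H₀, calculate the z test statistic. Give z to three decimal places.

p̂ = 245/614 ≈ 0.39902.
Under H₀, SE = √(0.37·0.63/614) = √(0.000379642) = 0.01948.
z = (0.39902 − 0.37)/0.01948 = 0.02902/0.01948 = 1.490.

z = 1.490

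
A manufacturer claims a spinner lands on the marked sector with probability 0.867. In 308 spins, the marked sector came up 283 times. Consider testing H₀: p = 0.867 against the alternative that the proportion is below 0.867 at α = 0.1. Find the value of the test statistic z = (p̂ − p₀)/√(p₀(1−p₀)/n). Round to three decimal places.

z = 2.679

p̂ = 283/308 ≈ 0.91883.
Standard error under H₀: √(0.867×0.133/308) = 0.01935.
z = (0.91883 − 0.867)/0.01935 = 0.05183/0.01935 = 2.679.
p-value = P(Z < 2.679) ≈ 0.9963; since p > α = 0.1, fail to reject H₀.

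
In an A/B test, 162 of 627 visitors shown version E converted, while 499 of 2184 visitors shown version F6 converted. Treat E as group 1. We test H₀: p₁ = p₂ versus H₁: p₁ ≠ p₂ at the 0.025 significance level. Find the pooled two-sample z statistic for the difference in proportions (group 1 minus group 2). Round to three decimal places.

z = 1.556

p̂₁ = 162/627 ≈ 0.25837, p̂₂ = 499/2184 ≈ 0.22848.
Pooled p̂ = (162+499)/(627+2184) = 661/2811 = 0.23515.
SE = √(0.179853 × 0.00205277) = 0.01921.
z = (0.25837 − 0.22848)/0.01921 = 0.02989/0.01921 = 1.556.
p-value = 2·P(Z > 1.556) ≈ 0.1198; since p > α = 0.025, fail to reject H₀.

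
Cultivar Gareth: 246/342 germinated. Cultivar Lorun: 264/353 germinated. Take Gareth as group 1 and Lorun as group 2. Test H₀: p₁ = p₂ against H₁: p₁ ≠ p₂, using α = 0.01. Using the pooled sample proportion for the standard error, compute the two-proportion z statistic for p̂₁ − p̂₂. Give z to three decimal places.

p̂₁ = 246/342 = 0.71930, p̂₂ = 264/353 = 0.74788.
Pooled p̂ = (246+264)/(342+353) = 510/695 = 0.73381.
SE = √(p̂(1−p̂)(1/n₁+1/n₂)) = √(0.73381·0.26619·0.00575684) = √(0.00112449) = 0.03353.
z = (0.71930 − 0.74788)/0.03353 = -0.02858/0.03353 = -0.852.
p-value = 2·P(Z > 0.852) ≈ 0.3941; since p > α = 0.01, fail to reject H₀.

z = -0.852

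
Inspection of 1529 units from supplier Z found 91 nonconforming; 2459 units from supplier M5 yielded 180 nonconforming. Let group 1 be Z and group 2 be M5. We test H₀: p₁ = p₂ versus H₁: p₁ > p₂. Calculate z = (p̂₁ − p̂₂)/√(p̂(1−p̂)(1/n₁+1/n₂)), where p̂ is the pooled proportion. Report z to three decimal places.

p̂₁ = 91/1529 = 0.059516, p̂₂ = 180/2459 = 0.073200.
Pooled p̂ = (91+180)/(1529+2459) = 271/3988 = 0.067954.
SE = √(p̂(1−p̂)(1/n₁+1/n₂)) = √(0.067954·0.932046·0.00106069) = √(6.71801e-05) = 0.008196.
z = (0.059516 − 0.073200)/0.008196 = -0.013684/0.008196 = -1.670.
p-value = P(Z > -1.670) ≈ 0.9525.

z = -1.670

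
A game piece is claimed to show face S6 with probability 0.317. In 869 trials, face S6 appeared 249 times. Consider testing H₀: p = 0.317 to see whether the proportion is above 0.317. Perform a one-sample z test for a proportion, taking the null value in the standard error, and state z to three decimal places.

z = -1.930

p̂ = 249/869 = 0.28654.
Standard error under H₀: √(0.317×0.683/869) = 0.01578.
z = (0.28654 − 0.317)/0.01578 = -0.03046/0.01578 = -1.930.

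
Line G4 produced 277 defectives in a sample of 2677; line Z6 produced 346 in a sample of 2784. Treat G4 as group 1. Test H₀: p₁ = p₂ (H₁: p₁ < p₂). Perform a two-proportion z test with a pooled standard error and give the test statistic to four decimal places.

z = -2.4179

p̂₁ = 277/2677 ≈ 0.1034740, p̂₂ = 346/2784 ≈ 0.1242816.
Pooled p̂ = (277+346)/(2677+2784) = 623/5461 = 0.1140817.
SE = √(p̂(1−p̂)(1/n₁+1/n₂)) = √(0.1140817·0.8859183·0.000732748) = √(7.40567e-05) = 0.0086056.
z = (0.1034740 − 0.1242816)/0.0086056 = -0.0208076/0.0086056 = -2.4179.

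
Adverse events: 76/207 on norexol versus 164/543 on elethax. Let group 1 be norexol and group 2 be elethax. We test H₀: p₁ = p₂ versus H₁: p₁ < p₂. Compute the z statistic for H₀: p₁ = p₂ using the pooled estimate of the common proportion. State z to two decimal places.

z = 1.71

p̂₁ = 76/207 = 0.3671, p̂₂ = 164/543 = 0.3020.
Pooled p̂ = (76+164)/(207+543) = 240/750 = 0.3200.
SE = √(0.2176 × 0.00667254) = 0.0381.
z = (0.3671 − 0.3020)/0.0381 = 0.0651/0.0381 = 1.71.
p-value = P(Z < 1.709) ≈ 0.9563.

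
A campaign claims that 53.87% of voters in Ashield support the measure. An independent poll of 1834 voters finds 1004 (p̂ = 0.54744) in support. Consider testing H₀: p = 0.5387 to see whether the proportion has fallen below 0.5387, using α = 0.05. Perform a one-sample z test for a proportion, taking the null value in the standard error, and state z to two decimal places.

z = 0.75

p̂ = 1004/1834 ≈ 0.5474.
Under H₀, SE = √(0.5387·0.4613/1834) = √(0.000135497) = 0.0116.
z = (0.5474 − 0.5387)/0.0116 = 0.0087/0.0116 = 0.75.
p-value = P(Z < 0.751) ≈ 0.7736, so at α = 0.05 we fail to reject H₀.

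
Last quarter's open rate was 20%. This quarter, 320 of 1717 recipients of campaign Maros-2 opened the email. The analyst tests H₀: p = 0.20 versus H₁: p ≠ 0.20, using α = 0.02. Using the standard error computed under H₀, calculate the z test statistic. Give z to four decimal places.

p̂ = 320/1717 = 0.186372.
Standard error under H₀: √(0.2×0.8/1717) = 0.009653.
z = (0.186372 − 0.2)/0.009653 = -0.013628/0.009653 = -1.4118.
p-value = 2·P(Z > 1.412) ≈ 0.1580. With α = 0.02, fail to reject H₀.

z = -1.4118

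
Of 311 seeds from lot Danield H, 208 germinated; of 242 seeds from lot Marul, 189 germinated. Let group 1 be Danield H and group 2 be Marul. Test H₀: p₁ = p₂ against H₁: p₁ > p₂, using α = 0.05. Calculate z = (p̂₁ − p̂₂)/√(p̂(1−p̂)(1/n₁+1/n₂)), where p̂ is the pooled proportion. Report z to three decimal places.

p̂₁ = 208/311 ≈ 0.66881, p̂₂ = 189/242 ≈ 0.78099.
Pooled p̂ = (208+189)/(311+242) = 397/553 = 0.71790.
SE = √(0.202519 × 0.00734767) = 0.03858.
z = (0.66881 − 0.78099)/0.03858 = -0.11218/0.03858 = -2.908.
p-value = P(Z > -2.908) ≈ 0.9982, so at α = 0.05 we fail to reject H₀.

z = -2.908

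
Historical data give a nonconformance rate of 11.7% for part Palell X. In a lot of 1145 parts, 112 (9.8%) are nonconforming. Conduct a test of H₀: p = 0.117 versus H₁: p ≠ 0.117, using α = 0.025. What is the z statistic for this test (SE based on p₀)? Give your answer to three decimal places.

z = -2.020

p̂ = 112/1145 = 0.0978166.
SE = √(p₀(1−p₀)/n) = √(0.10331/1145) = 0.0094988.
z = (0.0978166 − 0.117)/0.0094988 = -0.0191834/0.0094988 = -2.020.
Two-sided p-value ≈ 2·Φ(−2.020) = 0.0434, so at α = 0.025 we fail to reject H₀.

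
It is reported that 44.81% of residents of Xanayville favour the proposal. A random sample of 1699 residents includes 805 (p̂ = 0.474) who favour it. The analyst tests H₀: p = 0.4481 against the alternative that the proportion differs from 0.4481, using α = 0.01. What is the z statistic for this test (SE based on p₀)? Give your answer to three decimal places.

z = 2.131

p̂ = 805/1699 = 0.473808.
SE = √(p₀(1−p₀)/n) = √(0.24731/1699) = 0.012065.
z = (0.473808 − 0.4481)/0.012065 = 0.025708/0.012065 = 2.131.
p-value = 2·P(Z > 2.131) ≈ 0.0331. With α = 0.01, fail to reject H₀.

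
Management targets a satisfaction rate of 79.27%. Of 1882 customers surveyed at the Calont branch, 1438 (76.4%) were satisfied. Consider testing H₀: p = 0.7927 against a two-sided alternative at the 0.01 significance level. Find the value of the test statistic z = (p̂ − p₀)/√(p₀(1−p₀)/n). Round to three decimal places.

z = -3.063

p̂ = 1438/1882 = 0.764081.
Standard error under H₀: √(0.7927×0.2073/1882) = 0.009344.
z = (0.764081 − 0.7927)/0.009344 = -0.028619/0.009344 = -3.063.
Two-sided p-value ≈ 2·Φ(−3.063) = 0.0022; since p < α = 0.01, reject H₀.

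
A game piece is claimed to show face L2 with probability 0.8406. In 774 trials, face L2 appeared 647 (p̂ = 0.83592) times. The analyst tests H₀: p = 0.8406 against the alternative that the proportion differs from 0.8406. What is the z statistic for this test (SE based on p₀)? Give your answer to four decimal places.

p̂ = 647/774 ≈ 0.835917.
SE = √(p₀(1−p₀)/n) = √(0.13399/774) = 0.013157.
z = (0.835917 − 0.8406)/0.013157 = -0.004683/0.013157 = -0.3559.

z = -0.3559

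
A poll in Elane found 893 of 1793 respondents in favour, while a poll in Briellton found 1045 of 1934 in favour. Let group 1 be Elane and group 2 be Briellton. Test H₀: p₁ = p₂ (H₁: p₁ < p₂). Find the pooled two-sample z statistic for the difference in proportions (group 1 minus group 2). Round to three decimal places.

p̂₁ = 893/1793 ≈ 0.498048, p̂₂ = 1045/1934 ≈ 0.540331.
Pooled p̂ = (893+1045)/(1793+1934) = 1938/3727 = 0.519989.
SE = √(0.2496 × 0.00107479) = 0.016379.
z = (0.498048 − 0.540331)/0.016379 = -0.042283/0.016379 = -2.582.
p-value = P(Z < -2.582) ≈ 0.0049.

z = -2.582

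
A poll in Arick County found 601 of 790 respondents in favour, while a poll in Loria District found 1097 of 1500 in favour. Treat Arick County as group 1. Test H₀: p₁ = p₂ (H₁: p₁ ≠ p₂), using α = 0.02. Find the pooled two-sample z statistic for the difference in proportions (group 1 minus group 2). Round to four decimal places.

z = 1.5289

p̂₁ = 601/790 ≈ 0.760759, p̂₂ = 1097/1500 ≈ 0.731333.
Pooled p̂ = (601+1097)/(790+1500) = 1698/2290 = 0.741485.
SE = √(p̂(1−p̂)(1/n₁+1/n₂)) = √(0.741485·0.258515·0.00193249) = √(0.000370429) = 0.019247.
z = (0.760759 − 0.731333)/0.019247 = 0.029426/0.019247 = 1.5289.
p-value = 2·P(Z > 1.529) ≈ 0.1263, so at α = 0.02 we fail to reject H₀.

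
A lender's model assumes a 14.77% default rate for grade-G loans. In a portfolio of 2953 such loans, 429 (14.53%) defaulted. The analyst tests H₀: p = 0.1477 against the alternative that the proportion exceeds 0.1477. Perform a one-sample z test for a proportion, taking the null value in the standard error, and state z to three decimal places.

z = -0.371

p̂ = 429/2953 = 0.14528.
SE = √(p₀(1−p₀)/n) = √(0.12588/2953) = 0.00653.
z = (0.14528 − 0.1477)/0.00653 = -0.00242/0.00653 = -0.371.
p-value = P(Z > -0.371) ≈ 0.6448.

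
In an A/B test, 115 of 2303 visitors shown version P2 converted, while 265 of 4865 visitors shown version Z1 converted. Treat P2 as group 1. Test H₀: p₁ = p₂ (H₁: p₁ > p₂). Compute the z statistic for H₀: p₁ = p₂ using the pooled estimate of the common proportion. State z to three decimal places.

p̂₁ = 115/2303 ≈ 0.049935, p̂₂ = 265/4865 ≈ 0.054471.
Pooled p̂ = (115+265)/(2303+4865) = 380/7168 = 0.053013.
SE = √(0.050203 × 0.000639766) = 0.005667.
z = (0.049935 − 0.054471)/0.005667 = -0.004536/0.005667 = -0.800.

z = -0.800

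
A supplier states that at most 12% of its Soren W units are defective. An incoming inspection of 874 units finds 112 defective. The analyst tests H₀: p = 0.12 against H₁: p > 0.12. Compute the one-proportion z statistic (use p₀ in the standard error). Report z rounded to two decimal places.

p̂ = 112/874 = 0.1281.
SE = √(p₀(1−p₀)/n) = √(0.1056/874) = 0.0110.
z = (0.1281 − 0.12)/0.0110 = 0.0081/0.0110 = 0.74.

z = 0.74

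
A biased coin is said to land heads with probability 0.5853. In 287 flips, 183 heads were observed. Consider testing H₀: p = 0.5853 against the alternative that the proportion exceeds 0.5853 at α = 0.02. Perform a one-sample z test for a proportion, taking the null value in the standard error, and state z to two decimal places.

z = 1.80

p̂ = 183/287 = 0.6376.
Under H₀, SE = √(0.5853·0.4147/287) = √(0.000845728) = 0.0291.
z = (0.6376 − 0.5853)/0.0291 = 0.0523/0.0291 = 1.80.
p-value = P(Z > 1.799) ≈ 0.0360. With α = 0.02, fail to reject H₀.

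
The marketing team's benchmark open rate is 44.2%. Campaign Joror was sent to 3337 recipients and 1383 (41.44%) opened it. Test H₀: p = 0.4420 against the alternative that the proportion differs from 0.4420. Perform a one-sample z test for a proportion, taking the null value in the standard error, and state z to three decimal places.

p̂ = 1383/3337 = 0.41444.
SE = √(p₀(1−p₀)/n) = √(0.24664/3337) = 0.00860.
z = (0.41444 − 0.442)/0.00860 = -0.02756/0.00860 = -3.205.

z = -3.205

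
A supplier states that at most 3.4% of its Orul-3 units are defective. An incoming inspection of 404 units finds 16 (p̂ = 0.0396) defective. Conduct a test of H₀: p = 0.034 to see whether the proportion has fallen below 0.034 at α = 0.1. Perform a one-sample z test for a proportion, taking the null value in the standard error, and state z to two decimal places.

z = 0.62

p̂ = 16/404 = 0.0396.
SE = √(p₀(1−p₀)/n) = √(0.032844/404) = 0.0090.
z = (0.0396 − 0.034)/0.0090 = 0.0056/0.0090 = 0.62.
p-value = P(Z < 0.622) ≈ 0.7329, so at α = 0.1 we fail to reject H₀.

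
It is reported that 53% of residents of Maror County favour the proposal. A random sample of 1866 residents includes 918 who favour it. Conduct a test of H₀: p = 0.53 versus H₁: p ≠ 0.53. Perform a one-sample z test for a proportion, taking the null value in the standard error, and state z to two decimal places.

p̂ = 918/1866 = 0.49196.
Standard error under H₀: √(0.53×0.47/1866) = 0.01155.
z = (0.49196 − 0.53)/0.01155 = -0.03804/0.01155 = -3.29.

z = -3.29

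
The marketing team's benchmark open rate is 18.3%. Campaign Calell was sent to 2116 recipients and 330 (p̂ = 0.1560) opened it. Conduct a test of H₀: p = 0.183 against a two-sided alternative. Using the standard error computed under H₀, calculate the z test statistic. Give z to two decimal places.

z = -3.22

p̂ = 330/2116 ≈ 0.15595.
Standard error under H₀: √(0.183×0.817/2116) = 0.00841.
z = (0.15595 − 0.183)/0.00841 = -0.02705/0.00841 = -3.22.
Two-sided p-value ≈ 2·Φ(−3.217) = 0.0013.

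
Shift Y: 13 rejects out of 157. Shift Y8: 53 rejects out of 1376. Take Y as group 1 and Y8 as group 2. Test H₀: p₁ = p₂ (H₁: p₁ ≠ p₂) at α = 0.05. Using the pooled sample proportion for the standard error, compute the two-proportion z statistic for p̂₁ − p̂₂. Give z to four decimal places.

z = 2.5900

p̂₁ = 13/157 = 0.0828025, p̂₂ = 53/1376 = 0.0385174.
Pooled p̂ = (13+53)/(157+1376) = 66/1533 = 0.0430528.
SE = √(p̂(1−p̂)(1/n₁+1/n₂)) = √(0.0430528·0.9569472·0.00709617) = √(0.000292357) = 0.0170985.
z = (0.0828025 − 0.0385174)/0.0170985 = 0.0442851/0.0170985 = 2.5900.
Two-sided p-value ≈ 2·Φ(−2.590) = 0.0096. With α = 0.05, reject H₀.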